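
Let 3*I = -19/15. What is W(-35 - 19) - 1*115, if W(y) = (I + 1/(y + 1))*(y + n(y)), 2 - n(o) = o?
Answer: -276379/2385 ≈ -115.88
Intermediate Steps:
n(o) = 2 - o
I = -19/45 (I = (-19/15)/3 = (-19*1/15)/3 = (⅓)*(-19/15) = -19/45 ≈ -0.42222)
W(y) = -38/45 + 2/(1 + y) (W(y) = (-19/45 + 1/(y + 1))*(y + (2 - y)) = (-19/45 + 1/(1 + y))*2 = -38/45 + 2/(1 + y))
W(-35 - 19) - 1*115 = 2*(26 - 19*(-35 - 19))/(45*(1 + (-35 - 19))) - 1*115 = 2*(26 - 19*(-54))/(45*(1 - 54)) - 115 = (2/45)*(26 + 1026)/(-53) - 115 = (2/45)*(-1/53)*1052 - 115 = -2104/2385 - 115 = -276379/2385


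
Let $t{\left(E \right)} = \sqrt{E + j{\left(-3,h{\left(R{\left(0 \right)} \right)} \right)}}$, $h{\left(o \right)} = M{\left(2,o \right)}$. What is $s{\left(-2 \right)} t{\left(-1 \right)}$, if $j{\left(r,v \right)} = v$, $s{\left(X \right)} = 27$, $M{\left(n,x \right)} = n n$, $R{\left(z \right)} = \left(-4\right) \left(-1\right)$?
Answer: $27 \sqrt{3} \approx 46.765$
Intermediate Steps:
$R{\left(z \right)} = 4$
$M{\left(n,x \right)} = n^{2}$
$h{\left(o \right)} = 4$ ($h{\left(o \right)} = 2^{2} = 4$)
$t{\left(E \right)} = \sqrt{4 + E}$ ($t{\left(E \right)} = \sqrt{E + 4} = \sqrt{4 + E}$)
$s{\left(-2 \right)} t{\left(-1 \right)} = 27 \sqrt{4 - 1} = 27 \sqrt{3}$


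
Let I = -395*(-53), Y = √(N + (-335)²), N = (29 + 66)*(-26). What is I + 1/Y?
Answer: 20935 + √1355/12195 ≈ 20935.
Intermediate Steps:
N = -2470 (N = 95*(-26) = -2470)
Y = 9*√1355 (Y = √(-2470 + (-335)²) = √(-2470 + 112225) = √109755 = 9*√1355 ≈ 331.29)
I = 20935
I + 1/Y = 20935 + 1/(9*√1355) = 20935 + √1355/12195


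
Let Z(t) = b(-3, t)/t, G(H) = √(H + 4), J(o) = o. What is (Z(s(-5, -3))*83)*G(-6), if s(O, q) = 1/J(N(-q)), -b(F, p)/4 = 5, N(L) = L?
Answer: -4980*I*√2 ≈ -7042.8*I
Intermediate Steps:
b(F, p) = -20 (b(F, p) = -4*5 = -20)
s(O, q) = -1/q (s(O, q) = 1/(-q) = -1/q)
G(H) = √(4 + H)
Z(t) = -20/t
(Z(s(-5, -3))*83)*G(-6) = (-20/((-1/(-3)))*83)*√(4 - 6) = (-20/((-1*(-⅓)))*83)*√(-2) = (-20/⅓*83)*(I*√2) = (-20*3*83)*(I*√2) = (-60*83)*(I*√2) = -4980*I*√2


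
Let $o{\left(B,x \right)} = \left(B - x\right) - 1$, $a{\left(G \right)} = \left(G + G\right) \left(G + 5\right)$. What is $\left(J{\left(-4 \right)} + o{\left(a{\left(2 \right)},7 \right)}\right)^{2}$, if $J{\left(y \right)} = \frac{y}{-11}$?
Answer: $\frac{50176}{121} \approx 414.68$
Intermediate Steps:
$a{\left(G \right)} = 2 G \left(5 + G\right)$
$o{\left(B,x \right)} = -1 + B - x$
$J{\left(y \right)} = - \frac{y}{11}$ ($J{\left(y \right)} = y \left(- \frac{1}{11}\right) = - \frac{y}{11}$)
$\left(J{\left(-4 \right)} + o{\left(a{\left(2 \right)},7 \right)}\right)^{2} = \left(\left(- \frac{1}{11}\right) \left(-4\right) - \left(8 - 4 \left(5 + 2\right)\right)\right)^{2} = \left(\frac{4}{11} - \left(8 - 28\right)\right)^{2} = \left(\frac{4}{11} - -20\right)^{2} = \left(\frac{4}{11} + 20\right)^{2} = \left(\frac{224}{11}\right)^{2} = \frac{50176}{121}$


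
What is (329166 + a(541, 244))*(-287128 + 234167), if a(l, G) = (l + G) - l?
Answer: -17445883010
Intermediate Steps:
a(l, G) = G (a(l, G) = (G + l) - l = G)
(329166 + a(541, 244))*(-287128 + 234167) = (329166 + 244)*(-287128 + 234167) = 329410*(-52961) = -17445883010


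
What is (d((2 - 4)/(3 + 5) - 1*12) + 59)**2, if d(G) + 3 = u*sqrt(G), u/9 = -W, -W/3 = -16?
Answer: -2283008 - 169344*I ≈ -2.283e+6 - 1.6934e+5*I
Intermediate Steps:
W = 48 (W = -3*(-16) = 48)
u = -432 (u = 9*(-1*48) = 9*(-48) = -432)
d(G) = -3 - 432*sqrt(G)
(d((2 - 4)/(3 + 5) - 1*12) + 59)**2 = ((-3 - 432*sqrt((2 - 4)/(3 + 5) - 1*12)) + 59)**2 = ((-3 - 432*sqrt(-2/8 - 12)) + 59)**2 = ((-3 - 432*sqrt(-2*1/8 - 12)) + 59)**2 = ((-3 - 432*sqrt(-1/4 - 12)) + 59)**2 = ((-3 - 1512*I) + 59)**2 = (56 - 1512*I)**2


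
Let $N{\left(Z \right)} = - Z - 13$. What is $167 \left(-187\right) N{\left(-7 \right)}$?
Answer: $187374$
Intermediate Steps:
$N{\left(Z \right)} = -13 - Z$
$167 \left(-187\right) N{\left(-7 \right)} = 167 \left(-187\right) \left(-13 - -7\right) = - 31229 \left(-13 + 7\right) = \left(-31229\right) \left(-6\right) = 187374$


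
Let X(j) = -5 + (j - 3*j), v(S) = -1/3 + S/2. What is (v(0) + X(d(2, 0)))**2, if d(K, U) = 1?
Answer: 484/9 ≈ 53.778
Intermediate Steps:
v(S) = -1/3 + S/2 (v(S) = -1*1/3 + S*(1/2) = -1/3 + S/2)
X(j) = -5 - 2*j
(v(0) + X(d(2, 0)))**2 = ((-1/3 + (1/2)*0) + (-5 - 2*1))**2 = ((-1/3 + 0) + (-5 - 2))**2 = (-1/3 - 7)**2 = (-22/3)**2 = 484/9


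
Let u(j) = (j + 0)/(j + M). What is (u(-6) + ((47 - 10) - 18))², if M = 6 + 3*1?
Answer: 289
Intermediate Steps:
M = 9 (M = 6 + 3 = 9)
u(j) = j/(9 + j) (u(j) = (j + 0)/(j + 9) = j/(9 + j))
(u(-6) + ((47 - 10) - 18))² = (-6/(9 - 6) + ((47 - 10) - 18))² = (-6/3 + (37 - 18))² = (-6*⅓ + 19)² = (-2 + 19)² = 17² = 289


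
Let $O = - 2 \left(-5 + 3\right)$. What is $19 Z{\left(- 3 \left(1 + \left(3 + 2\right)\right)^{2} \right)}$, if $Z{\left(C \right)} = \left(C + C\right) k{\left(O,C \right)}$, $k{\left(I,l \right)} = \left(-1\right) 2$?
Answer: $8208$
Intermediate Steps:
$O = 4$ ($O = \left(-2\right) \left(-2\right) = 4$)
$k{\left(I,l \right)} = -2$
$Z{\left(C \right)} = - 4 C$ ($Z{\left(C \right)} = \left(C + C\right) \left(-2\right) = 2 C \left(-2\right) = - 4 C$)
$19 Z{\left(- 3 \left(1 + \left(3 + 2\right)\right)^{2} \right)} = 19 \left(- 4 \left(- 3 \left(1 + \left(3 + 2\right)\right)^{2}\right)\right) = 19 \left(- 4 \left(- 3 \left(1 + 5\right)^{2}\right)\right) = 19 \left(- 4 \left(- 3 \cdot 6^{2}\right)\right) = 19 \left(- 4 \left(\left(-3\right) 36\right)\right) = 19 \left(\left(-4\right) \left(-108\right)\right) = 19 \cdot 432 = 8208$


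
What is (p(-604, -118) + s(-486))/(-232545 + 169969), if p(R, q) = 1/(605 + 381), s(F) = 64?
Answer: -63105/61699936 ≈ -0.0010228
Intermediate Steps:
p(R, q) = 1/986
(p(-604, -118) + s(-486))/(-232545 + 169969) = (1/986 + 64)/(-232545 + 169969) = (63105/986)/(-62576) = (63105/986)*(-1/62576) = -63105/61699936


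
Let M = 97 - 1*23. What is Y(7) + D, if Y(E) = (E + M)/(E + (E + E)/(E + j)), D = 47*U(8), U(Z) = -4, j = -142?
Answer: -164093/931 ≈ -176.25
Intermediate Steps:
D = -188 (D = 47*(-4) = -188)
M = 74 (M = 97 - 23 = 74)
Y(E) = (74 + E)/(E + 2*E/(-142 + E)) (Y(E) = (E + 74)/(E + (E + E)/(E - 142)) = (74 + E)/(E + (2*E)/(-142 + E)) = (74 + E)/(E + 2*E/(-142 + E)))
Y(7) + D = (-10508 + 7² - 68*7)/(7*(-140 + 7)) - 188 = (⅐)*(-10508 + 49 - 476)/(-133) - 188 = (⅐)*(-1/133)*(-10935) - 188 = 10935/931 - 188 = -164093/931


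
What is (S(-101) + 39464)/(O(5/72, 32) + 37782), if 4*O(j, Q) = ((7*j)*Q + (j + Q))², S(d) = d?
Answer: 3358976/3272451 ≈ 1.0264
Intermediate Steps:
O(j, Q) = (Q + j + 7*Q*j)²/4 (O(j, Q) = ((7*j)*Q + (j + Q))²/4 = (7*Q*j + (Q + j))²/4 = (Q + j + 7*Q*j)²/4)
(S(-101) + 39464)/(O(5/72, 32) + 37782) = (-101 + 39464)/((32 + 5/72 + 7*32*(5/72))²/4 + 37782) = 39363/((32 + 5*(1/72) + 7*32*(5*(1/72)))²/4 + 37782) = 39363/((32 + 5/72 + 7*32*(5/72))²/4 + 37782) = 39363/((32 + 5/72 + 140/9)²/4 + 37782) = 39363/((381/8)²/4 + 37782) = 39363/((¼)*(145161/64) + 37782) = 39363/(145161/256 + 37782) = 39363/(9817353/256) = 39363*(256/9817353) = 3358976/3272451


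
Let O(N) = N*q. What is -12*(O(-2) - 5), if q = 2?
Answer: 108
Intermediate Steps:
O(N) = 2*N (O(N) = N*2 = 2*N)
-12*(O(-2) - 5) = -12*(2*(-2) - 5) = -12*(-4 - 5) = -12*(-9) = 108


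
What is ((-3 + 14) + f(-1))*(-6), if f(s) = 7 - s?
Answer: -114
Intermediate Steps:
((-3 + 14) + f(-1))*(-6) = ((-3 + 14) + (7 - 1*(-1)))*(-6) = (11 + (7 + 1))*(-6) = (11 + 8)*(-6) = 19*(-6) = -114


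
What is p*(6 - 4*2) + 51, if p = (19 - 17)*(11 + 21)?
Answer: -77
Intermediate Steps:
p = 64 (p = 2*32 = 64)
p*(6 - 4*2) + 51 = 64*(6 - 4*2) + 51 = 64*(6 - 8) + 51 = 64*(-2) + 51 = -128 + 51 = -77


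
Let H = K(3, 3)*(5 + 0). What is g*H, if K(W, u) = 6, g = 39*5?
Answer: 5850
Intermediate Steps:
g = 195
H = 30 (H = 6*(5 + 0) = 6*5 = 30)
g*H = 195*30 = 5850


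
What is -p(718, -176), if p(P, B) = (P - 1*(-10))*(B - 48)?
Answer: 163072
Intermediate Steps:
p(P, B) = (-48 + B)*(10 + P) (p(P, B) = (P + 10)*(-48 + B) = (10 + P)*(-48 + B) = (-48 + B)*(10 + P))
-p(718, -176) = -(-480 - 48*718 + 10*(-176) - 176*718) = -(-480 - 34464 - 1760 - 126368) = -1*(-163072) = 163072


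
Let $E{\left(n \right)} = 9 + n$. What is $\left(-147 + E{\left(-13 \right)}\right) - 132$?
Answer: $-283$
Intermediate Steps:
$\left(-147 + E{\left(-13 \right)}\right) - 132 = \left(-147 + \left(9 - 13\right)\right) - 132 = \left(-147 - 4\right) - 132 = -151 - 132 = -283$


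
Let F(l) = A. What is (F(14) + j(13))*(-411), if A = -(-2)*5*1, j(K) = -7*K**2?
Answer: 482103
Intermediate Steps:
A = 10 (A = -2*(-5)*1 = 10*1 = 10)
F(l) = 10
(F(14) + j(13))*(-411) = (10 - 7*13**2)*(-411) = (10 - 7*169)*(-411) = (10 - 1183)*(-411) = -1173*(-411) = 482103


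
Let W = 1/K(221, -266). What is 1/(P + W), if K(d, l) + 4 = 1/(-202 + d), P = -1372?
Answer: -75/102919 ≈ -0.00072873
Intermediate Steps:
K(d, l) = -4 + 1/(-202 + d)
W = -19/75 (W = 1/((809 - 4*221)/(-202 + 221)) = 1/((809 - 884)/19) = 1/((1/19)*(-75)) = 1/(-75/19) = -19/75 ≈ -0.25333)
1/(P + W) = 1/(-1372 - 19/75) = 1/(-102919/75) = -75/102919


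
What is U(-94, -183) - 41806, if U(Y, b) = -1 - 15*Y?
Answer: -40397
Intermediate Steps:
U(Y, b) = -1 - 15*Y
U(-94, -183) - 41806 = (-1 - 15*(-94)) - 41806 = (-1 + 1410) - 41806 = 1409 - 41806 = -40397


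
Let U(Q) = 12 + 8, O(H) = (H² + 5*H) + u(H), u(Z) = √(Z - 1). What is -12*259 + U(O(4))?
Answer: -3088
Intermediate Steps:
u(Z) = √(-1 + Z)
O(H) = H² + √(-1 + H) + 5*H (O(H) = (H² + 5*H) + √(-1 + H) = H² + √(-1 + H) + 5*H)
U(Q) = 20
-12*259 + U(O(4)) = -12*259 + 20 = -3108 + 20 = -3088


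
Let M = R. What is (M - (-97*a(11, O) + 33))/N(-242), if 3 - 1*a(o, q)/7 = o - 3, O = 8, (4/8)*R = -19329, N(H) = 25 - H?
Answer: -42086/267 ≈ -157.63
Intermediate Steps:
R = -38658 (R = 2*(-19329) = -38658)
M = -38658
a(o, q) = 42 - 7*o (a(o, q) = 21 - 7*(o - 3) = 21 - 7*(-3 + o) = 21 + (21 - 7*o) = 42 - 7*o)
(M - (-97*a(11, O) + 33))/N(-242) = (-38658 - (-97*(42 - 7*11) + 33))/(25 - 1*(-242)) = (-38658 - (-97*(42 - 77) + 33))/(25 + 242) = (-38658 - (-97*(-35) + 33))/267 = (-38658 - (3395 + 33))*(1/267) = (-38658 - 1*3428)*(1/267) = (-38658 - 3428)*(1/267) = -42086*1/267 = -42086/267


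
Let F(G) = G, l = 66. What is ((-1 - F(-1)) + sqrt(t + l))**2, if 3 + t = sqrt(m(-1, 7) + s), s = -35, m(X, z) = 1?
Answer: 63 + I*sqrt(34) ≈ 63.0 + 5.831*I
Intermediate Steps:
t = -3 + I*sqrt(34) (t = -3 + sqrt(1 - 35) = -3 + sqrt(-34) = -3 + I*sqrt(34) ≈ -3.0 + 5.831*I)
((-1 - F(-1)) + sqrt(t + l))**2 = ((-1 - 1*(-1)) + sqrt((-3 + I*sqrt(34)) + 66))**2 = ((-1 + 1) + sqrt(63 + I*sqrt(34)))**2 = (0 + sqrt(63 + I*sqrt(34)))**2 = (sqrt(63 + I*sqrt(34)))**2 = 63 + I*sqrt(34)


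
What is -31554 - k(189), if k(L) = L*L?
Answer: -67275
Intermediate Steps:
k(L) = L²
-31554 - k(189) = -31554 - 1*189² = -31554 - 1*35721 = -31554 - 35721 = -67275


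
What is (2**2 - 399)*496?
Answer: -195920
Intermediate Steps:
(2**2 - 399)*496 = (4 - 399)*496 = -395*496 = -195920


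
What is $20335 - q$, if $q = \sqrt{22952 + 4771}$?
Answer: $20335 - \sqrt{27723} \approx 20169.0$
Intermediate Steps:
$q = \sqrt{27723} \approx 166.5$
$20335 - q = 20335 - \sqrt{27723}$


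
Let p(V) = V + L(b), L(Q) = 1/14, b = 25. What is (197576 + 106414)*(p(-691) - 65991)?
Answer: -141894476265/7 ≈ -2.0271e+10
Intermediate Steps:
L(Q) = 1/14
p(V) = 1/14 + V (p(V) = V + 1/14 = 1/14 + V)
(197576 + 106414)*(p(-691) - 65991) = (197576 + 106414)*((1/14 - 691) - 65991) = 303990*(-9673/14 - 65991) = 303990*(-933547/14) = -141894476265/7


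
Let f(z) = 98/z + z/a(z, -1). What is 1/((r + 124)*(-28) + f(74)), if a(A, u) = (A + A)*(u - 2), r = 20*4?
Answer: -222/1267807 ≈ -0.00017511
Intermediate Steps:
r = 80
a(A, u) = 2*A*(-2 + u) (a(A, u) = (2*A)*(-2 + u) = 2*A*(-2 + u))
f(z) = -1/6 + 98/z (f(z) = 98/z + z/((2*z*(-2 - 1))) = 98/z + z/((2*z*(-3))) = 98/z + z/((-6*z)) = 98/z + z*(-1/(6*z)) = 98/z - 1/6 = -1/6 + 98/z)
1/((r + 124)*(-28) + f(74)) = 1/((80 + 124)*(-28) + (1/6)*(588 - 1*74)/74) = 1/(204*(-28) + (1/6)*(1/74)*(588 - 74)) = 1/(-5712 + (1/6)*(1/74)*514) = 1/(-5712 + 257/222) = 1/(-1267807/222) = -222/1267807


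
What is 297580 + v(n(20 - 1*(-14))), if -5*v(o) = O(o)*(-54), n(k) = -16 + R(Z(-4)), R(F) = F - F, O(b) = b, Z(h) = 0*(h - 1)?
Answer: 1487036/5 ≈ 2.9741e+5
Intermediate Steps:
Z(h) = 0 (Z(h) = 0*(-1 + h) = 0)
R(F) = 0
n(k) = -16 (n(k) = -16 + 0 = -16)
v(o) = 54*o/5 (v(o) = -o*(-54)/5 = -(-54)*o/5 = 54*o/5)
297580 + v(n(20 - 1*(-14))) = 297580 + (54/5)*(-16) = 297580 - 864/5 = 1487036/5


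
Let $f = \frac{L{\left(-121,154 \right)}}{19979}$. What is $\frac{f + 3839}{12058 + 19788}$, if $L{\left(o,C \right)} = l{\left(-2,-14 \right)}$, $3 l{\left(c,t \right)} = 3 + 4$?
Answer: $\frac{115049075}{954376851} \approx 0.12055$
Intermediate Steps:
$l{\left(c,t \right)} = \frac{7}{3}$ ($l{\left(c,t \right)} = \frac{3 + 4}{3} = \frac{1}{3} \cdot 7 = \frac{7}{3}$)
$L{\left(o,C \right)} = \frac{7}{3}$
$f = \frac{7}{59937}$ ($f = \frac{7}{3 \cdot 19979} = \frac{7}{3} \cdot \frac{1}{19979} = \frac{7}{59937} \approx 0.00011679$)
$\frac{f + 3839}{12058 + 19788} = \frac{\frac{7}{59937} + 3839}{12058 + 19788} = \frac{230098150}{59937 \cdot 31846} = \frac{230098150}{59937} \cdot \frac{1}{31846} = \frac{115049075}{954376851}$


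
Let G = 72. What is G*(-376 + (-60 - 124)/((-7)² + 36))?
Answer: -2314368/85 ≈ -27228.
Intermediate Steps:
G*(-376 + (-60 - 124)/((-7)² + 36)) = 72*(-376 + (-60 - 124)/((-7)² + 36)) = 72*(-376 - 184/(49 + 36)) = 72*(-376 - 184/85) = 72*(-32144/85) = -2314368/85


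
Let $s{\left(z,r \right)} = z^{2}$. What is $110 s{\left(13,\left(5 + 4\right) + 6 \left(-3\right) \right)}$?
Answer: $18590$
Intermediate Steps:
$110 s{\left(13,\left(5 + 4\right) + 6 \left(-3\right) \right)} = 110 \cdot 13^{2} = 110 \cdot 169 = 18590$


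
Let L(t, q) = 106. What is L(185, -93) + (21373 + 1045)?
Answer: 22524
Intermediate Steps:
L(185, -93) + (21373 + 1045) = 106 + (21373 + 1045) = 106 + 22418 = 22524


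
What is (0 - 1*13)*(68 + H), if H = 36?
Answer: -1352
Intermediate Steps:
(0 - 1*13)*(68 + H) = (0 - 1*13)*(68 + 36) = (0 - 13)*104 = -13*104 = -1352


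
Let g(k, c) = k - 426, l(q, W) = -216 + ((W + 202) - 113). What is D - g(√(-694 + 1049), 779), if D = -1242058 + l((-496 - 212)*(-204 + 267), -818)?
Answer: -1242577 - √355 ≈ -1.2426e+6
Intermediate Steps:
l(q, W) = -127 + W (l(q, W) = -216 + ((202 + W) - 113) = -216 + (89 + W) = -127 + W)
D = -1243003 (D = -1242058 + (-127 - 818) = -1242058 - 945 = -1243003)
g(k, c) = -426 + k
D - g(√(-694 + 1049), 779) = -1243003 - (-426 + √(-694 + 1049)) = -1243003 - (-426 + √355) = -1243003 + (426 - √355) = -1242577 - √355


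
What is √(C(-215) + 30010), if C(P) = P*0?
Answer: √30010 ≈ 173.23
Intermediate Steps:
C(P) = 0
√(C(-215) + 30010) = √(0 + 30010) = √30010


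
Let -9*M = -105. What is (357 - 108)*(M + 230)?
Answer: 60175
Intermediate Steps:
M = 35/3 (M = -⅑*(-105) = 35/3 ≈ 11.667)
(357 - 108)*(M + 230) = (357 - 108)*(35/3 + 230) = 249*(725/3) = 60175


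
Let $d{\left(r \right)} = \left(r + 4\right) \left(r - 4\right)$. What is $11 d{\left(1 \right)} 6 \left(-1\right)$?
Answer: $990$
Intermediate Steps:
$d{\left(r \right)} = \left(-4 + r\right) \left(4 + r\right)$ ($d{\left(r \right)} = \left(4 + r\right) \left(-4 + r\right) = \left(-4 + r\right) \left(4 + r\right)$)
$11 d{\left(1 \right)} 6 \left(-1\right) = 11 \left(-16 + 1^{2}\right) 6 \left(-1\right) = 11 \left(-16 + 1\right) \left(-6\right) = 11 \left(-15\right) \left(-6\right) = \left(-165\right) \left(-6\right) = 990$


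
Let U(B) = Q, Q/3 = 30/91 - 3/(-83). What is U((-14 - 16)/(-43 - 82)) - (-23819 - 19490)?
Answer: 327121166/7553 ≈ 43310.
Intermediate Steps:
Q = 8289/7553 (Q = 3*(30/91 - 3/(-83)) = 3*(30*(1/91) - 3*(-1/83)) = 3*(30/91 + 3/83) = 3*(2763/7553) = 8289/7553 ≈ 1.0974)
U(B) = 8289/7553
U((-14 - 16)/(-43 - 82)) - (-23819 - 19490) = 8289/7553 - (-23819 - 19490) = 8289/7553 - 1*(-43309) = 8289/7553 + 43309 = 327121166/7553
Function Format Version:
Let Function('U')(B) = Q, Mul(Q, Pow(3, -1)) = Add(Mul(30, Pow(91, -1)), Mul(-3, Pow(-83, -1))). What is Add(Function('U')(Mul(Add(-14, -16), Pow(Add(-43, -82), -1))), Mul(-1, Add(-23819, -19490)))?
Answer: Rational(327121166, 7553) ≈ 43310.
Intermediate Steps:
Q = Rational(8289, 7553) (Q = Mul(3, Add(Mul(30, Pow(91, -1)), Mul(-3, Pow(-83, -1)))) = Mul(3, Add(Mul(30, Rational(1, 91)), Mul(-3, Rational(-1, 83)))) = Mul(3, Add(Rational(30, 91), Rational(3, 83))) = Mul(3, Rational(2763, 7553)) = Rational(8289, 7553) ≈ 1.0974)
Function('U')(B) = Rational(8289, 7553)
Add(Function('U')(Mul(Add(-14, -16), Pow(Add(-43, -82), -1))), Mul(-1, Add(-23819, -19490))) = Add(Rational(8289, 7553), Mul(-1, Add(-23819, -19490))) = Add(Rational(8289, 7553), Mul(-1, -43309)) = Add(Rational(8289, 7553), 43309) = Rational(327121166, 7553)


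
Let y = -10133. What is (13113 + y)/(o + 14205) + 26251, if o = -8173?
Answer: 39587253/1508 ≈ 26252.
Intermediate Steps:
(13113 + y)/(o + 14205) + 26251 = (13113 - 10133)/(-8173 + 14205) + 26251 = 2980/6032 + 26251 = 2980*(1/6032) + 26251 = 745/1508 + 26251 = 39587253/1508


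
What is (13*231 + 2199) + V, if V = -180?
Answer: 5022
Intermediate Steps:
(13*231 + 2199) + V = (13*231 + 2199) - 180 = (3003 + 2199) - 180 = 5202 - 180 = 5022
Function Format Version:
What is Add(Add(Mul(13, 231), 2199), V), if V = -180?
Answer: 5022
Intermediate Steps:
Add(Add(Mul(13, 231), 2199), V) = Add(Add(Mul(13, 231), 2199), -180) = Add(Add(3003, 2199), -180) = Add(5202, -180) = 5022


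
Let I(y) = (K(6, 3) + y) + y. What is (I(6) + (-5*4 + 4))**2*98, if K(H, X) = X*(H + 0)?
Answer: 19208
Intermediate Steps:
K(H, X) = H*X (K(H, X) = X*H = H*X)
I(y) = 18 + 2*y (I(y) = (6*3 + y) + y = (18 + y) + y = 18 + 2*y)
(I(6) + (-5*4 + 4))**2*98 = ((18 + 2*6) + (-5*4 + 4))**2*98 = ((18 + 12) + (-20 + 4))**2*98 = (30 - 16)**2*98 = 14**2*98 = 196*98 = 19208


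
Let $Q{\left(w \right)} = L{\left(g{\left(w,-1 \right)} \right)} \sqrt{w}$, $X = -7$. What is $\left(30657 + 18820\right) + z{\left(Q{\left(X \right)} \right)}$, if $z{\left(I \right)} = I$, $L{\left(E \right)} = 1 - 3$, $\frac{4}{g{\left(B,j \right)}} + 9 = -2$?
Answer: $49477 - 2 i \sqrt{7} \approx 49477.0 - 5.2915 i$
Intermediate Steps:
$g{\left(B,j \right)} = - \frac{4}{11}$ ($g{\left(B,j \right)} = \frac{4}{-9 - 2} = \frac{4}{-11} = 4 \left(- \frac{1}{11}\right) = - \frac{4}{11}$)
$L{\left(E \right)} = -2$
$Q{\left(w \right)} = - 2 \sqrt{w}$
$\left(30657 + 18820\right) + z{\left(Q{\left(X \right)} \right)} = \left(30657 + 18820\right) - 2 \sqrt{-7} = 49477 - 2 i \sqrt{7}$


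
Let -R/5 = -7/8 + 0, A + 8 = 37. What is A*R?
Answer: 1015/8 ≈ 126.88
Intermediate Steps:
A = 29 (A = -8 + 37 = 29)
R = 35/8 (R = -5*(-7/8 + 0) = -5*(-7/8) = 35/8 ≈ 4.3750)
A*R = 29*(35/8) = 1015/8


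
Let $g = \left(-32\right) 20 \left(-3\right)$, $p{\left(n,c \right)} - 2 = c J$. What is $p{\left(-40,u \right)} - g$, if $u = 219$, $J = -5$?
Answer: $-3013$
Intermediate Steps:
$p{\left(n,c \right)} = 2 - 5 c$ ($p{\left(n,c \right)} = 2 + c \left(-5\right) = 2 - 5 c$)
$g = 1920$ ($g = \left(-640\right) \left(-3\right) = 1920$)
$p{\left(-40,u \right)} - g = \left(2 - 1095\right) - 1920 = -1093 - 1920 = -3013$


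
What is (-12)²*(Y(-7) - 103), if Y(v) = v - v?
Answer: -14832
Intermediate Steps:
Y(v) = 0
(-12)²*(Y(-7) - 103) = (-12)²*(0 - 103) = 144*(-103) = -14832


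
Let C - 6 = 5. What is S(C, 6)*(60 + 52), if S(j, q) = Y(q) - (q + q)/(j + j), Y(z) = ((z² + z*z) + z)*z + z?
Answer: 583296/11 ≈ 53027.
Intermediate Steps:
C = 11 (C = 6 + 5 = 11)
Y(z) = z + z*(z + 2*z²) (Y(z) = ((z² + z²) + z)*z + z = (2*z² + z)*z + z = (z + 2*z²)*z + z = z*(z + 2*z²) + z = z + z*(z + 2*z²))
S(j, q) = q*(1 + q + 2*q²) - q/j (S(j, q) = q*(1 + q + 2*q²) - (q + q)/(j + j) = q*(1 + q + 2*q²) - 2*q/(2*j) = q*(1 + q + 2*q²) - 2*q*1/(2*j) = q*(1 + q + 2*q²) - q/j)
S(C, 6)*(60 + 52) = (6 + 6² + 2*6³ - 1*6/11)*(60 + 52) = (6 + 36 + 2*216 - 1*6*1/11)*112 = (6 + 36 + 432 - 6/11)*112 = (5208/11)*112 = 583296/11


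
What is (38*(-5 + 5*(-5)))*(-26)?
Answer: 29640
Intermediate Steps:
(38*(-5 + 5*(-5)))*(-26) = (38*(-5 - 25))*(-26) = (38*(-30))*(-26) = -1140*(-26) = 29640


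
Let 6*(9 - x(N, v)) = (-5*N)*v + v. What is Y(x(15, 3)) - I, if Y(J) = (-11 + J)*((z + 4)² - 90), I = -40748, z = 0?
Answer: 38158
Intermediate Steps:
x(N, v) = 9 - v/6 + 5*N*v/6 (x(N, v) = 9 - ((-5*N)*v + v)/6 = 9 - (-5*N*v + v)/6 = 9 - (v - 5*N*v)/6 = 9 + (-v/6 + 5*N*v/6) = 9 - v/6 + 5*N*v/6)
Y(J) = 814 - 74*J (Y(J) = (-11 + J)*((0 + 4)² - 90) = (-11 + J)*(4² - 90) = (-11 + J)*(16 - 90) = (-11 + J)*(-74) = 814 - 74*J)
Y(x(15, 3)) - I = (814 - 74*(9 - ⅙*3 + (⅚)*15*3)) - 1*(-40748) = (814 - 74*(9 - ½ + 75/2)) + 40748 = (814 - 74*46) + 40748 = (814 - 3404) + 40748 = -2590 + 40748 = 38158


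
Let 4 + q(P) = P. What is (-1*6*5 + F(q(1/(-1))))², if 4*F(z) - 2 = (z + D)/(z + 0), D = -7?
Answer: 83521/100 ≈ 835.21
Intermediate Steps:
q(P) = -4 + P
F(z) = ½ + (-7 + z)/(4*z) (F(z) = ½ + ((z - 7)/(z + 0))/4 = ½ + ((-7 + z)/z)/4 = ½ + (-7 + z)/(4*z))
(-1*6*5 + F(q(1/(-1))))² = (-1*6*5 + (-7 + 3*(-4 + 1/(-1)))/(4*(-4 + 1/(-1))))² = (-6*5 + (-7 + 3*(-4 + 1*(-1)))/(4*(-4 + 1*(-1))))² = (-30 + (-7 + 3*(-4 - 1))/(4*(-4 - 1)))² = (-30 + (¼)*(-7 + 3*(-5))/(-5))² = (-30 + (¼)*(-⅕)*(-7 - 15))² = (-30 + (¼)*(-⅕)*(-22))² = (-30 + 11/10)² = (-289/10)² = 83521/100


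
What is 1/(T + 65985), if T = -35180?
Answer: 1/30805 ≈ 3.2462e-5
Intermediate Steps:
1/(T + 65985) = 1/(-35180 + 65985) = 1/30805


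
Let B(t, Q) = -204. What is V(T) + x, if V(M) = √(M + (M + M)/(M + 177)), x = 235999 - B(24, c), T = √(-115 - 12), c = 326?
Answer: 236203 + 127^(¼)*√((-√127 + 179*I)/(177 + I*√127)) ≈ 2.3621e+5 + 2.3862*I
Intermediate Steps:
T = I*√127 (T = √(-127) = I*√127 ≈ 11.269*I)
x = 236203 (x = 235999 - 1*(-204) = 235999 + 204 = 236203)
V(M) = √(M + 2*M/(177 + M)) (V(M) = √(M + (2*M)/(177 + M)) = √(M + 2*M/(177 + M)))
V(T) + x = √((I*√127)*(179 + I*√127)/(177 + I*√127)) + 236203 = √(I*√127*(179 + I*√127)/(177 + I*√127)) + 236203 = 127^(¼)*√(I*(179 + I*√127)/(177 + I*√127)) + 236203 = 236203 + 127^(¼)*√(I*(179 + I*√127)/(177 + I*√127))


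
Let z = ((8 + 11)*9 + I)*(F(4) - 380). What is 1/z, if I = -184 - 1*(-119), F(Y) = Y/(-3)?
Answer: -3/121264 ≈ -2.4739e-5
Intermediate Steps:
F(Y) = -Y/3 (F(Y) = Y*(-⅓) = -Y/3)
I = -65 (I = -184 + 119 = -65)
z = -121264/3 (z = ((8 + 11)*9 - 65)*(-⅓*4 - 380) = (19*9 - 65)*(-4/3 - 380) = (171 - 65)*(-1144/3) = 106*(-1144/3) = -121264/3 ≈ -40421.)
1/z = 1/(-121264/3) = -3/121264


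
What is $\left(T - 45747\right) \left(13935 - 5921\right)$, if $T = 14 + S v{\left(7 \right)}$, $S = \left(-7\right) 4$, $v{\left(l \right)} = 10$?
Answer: $-368748182$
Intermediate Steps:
$S = -28$
$T = -266$ ($T = 14 - 280 = -266$)
$\left(T - 45747\right) \left(13935 - 5921\right) = \left(-266 - 45747\right) \left(13935 - 5921\right) = \left(-46013\right) 8014 = -368748182$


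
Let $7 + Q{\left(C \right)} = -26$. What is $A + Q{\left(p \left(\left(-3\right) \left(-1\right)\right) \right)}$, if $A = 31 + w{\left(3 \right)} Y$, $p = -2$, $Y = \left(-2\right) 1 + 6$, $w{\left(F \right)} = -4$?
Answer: $-18$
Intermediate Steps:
$Y = 4$ ($Y = -2 + 6 = 4$)
$A = 15$ ($A = 31 - 16 = 15$)
$Q{\left(C \right)} = -33$ ($Q{\left(C \right)} = -7 - 26 = -33$)
$A + Q{\left(p \left(\left(-3\right) \left(-1\right)\right) \right)} = 15 - 33 = -18$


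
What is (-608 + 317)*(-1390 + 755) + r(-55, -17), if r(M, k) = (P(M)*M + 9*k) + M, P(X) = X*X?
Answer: 18202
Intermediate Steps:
P(X) = X²
r(M, k) = M + M³ + 9*k (r(M, k) = (M²*M + 9*k) + M = (M³ + 9*k) + M = M + M³ + 9*k)
(-608 + 317)*(-1390 + 755) + r(-55, -17) = (-608 + 317)*(-1390 + 755) + (-55 + (-55)³ + 9*(-17)) = -291*(-635) + (-55 - 166375 - 153) = 184785 - 166583 = 18202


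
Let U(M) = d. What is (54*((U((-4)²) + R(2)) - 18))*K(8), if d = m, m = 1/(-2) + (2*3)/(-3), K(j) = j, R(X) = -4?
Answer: -10584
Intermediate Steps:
m = -5/2 (m = 1*(-½) + 6*(-⅓) = -½ - 2 = -5/2 ≈ -2.5000)
d = -5/2 ≈ -2.5000
U(M) = -5/2
(54*((U((-4)²) + R(2)) - 18))*K(8) = (54*((-5/2 - 4) - 18))*8 = (54*(-13/2 - 18))*8 = (54*(-49/2))*8 = -1323*8 = -10584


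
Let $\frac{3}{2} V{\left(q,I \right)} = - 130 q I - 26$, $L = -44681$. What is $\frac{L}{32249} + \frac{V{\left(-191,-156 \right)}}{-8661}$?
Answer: $\frac{35524634795}{119703681} \approx 296.77$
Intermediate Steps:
$V{\left(q,I \right)} = - \frac{52}{3} - \frac{260 I q}{3}$ ($V{\left(q,I \right)} = \frac{2 \left(- 130 q I - 26\right)}{3} = \frac{2 \left(- 130 I q - 26\right)}{3} = \frac{2 \left(-26 - 130 I q\right)}{3} = - \frac{52}{3} - \frac{260 I q}{3}$)
$\frac{L}{32249} + \frac{V{\left(-191,-156 \right)}}{-8661} = - \frac{44681}{32249} + \frac{- \frac{52}{3} - \left(-13520\right) \left(-191\right)}{-8661} = \left(-44681\right) \frac{1}{32249} + \left(- \frac{52}{3} - 2582320\right) \left(- \frac{1}{8661}\right) = - \frac{6383}{4607} - - \frac{7747012}{25983} = - \frac{6383}{4607} + \frac{7747012}{25983} = \frac{35524634795}{119703681}$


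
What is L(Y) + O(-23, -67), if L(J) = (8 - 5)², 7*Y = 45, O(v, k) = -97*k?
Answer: 6508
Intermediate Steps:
Y = 45/7 (Y = (⅐)*45 = 45/7 ≈ 6.4286)
L(J) = 9 (L(J) = 3² = 9)
L(Y) + O(-23, -67) = 9 - 97*(-67) = 9 + 6499 = 6508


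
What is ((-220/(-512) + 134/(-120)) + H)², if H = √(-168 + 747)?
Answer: 2136165361/3686400 - 1319*√579/960 ≈ 546.41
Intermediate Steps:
H = √579 ≈ 24.062
((-220/(-512) + 134/(-120)) + H)² = ((-220/(-512) + 134/(-120)) + √579)² = ((-220*(-1/512) + 134*(-1/120)) + √579)² = ((55/128 - 67/60) + √579)² = (-1319/1920 + √579)²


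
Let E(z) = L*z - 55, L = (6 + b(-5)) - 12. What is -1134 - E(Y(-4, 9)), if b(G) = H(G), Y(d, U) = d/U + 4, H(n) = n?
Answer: -9359/9 ≈ -1039.9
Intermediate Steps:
Y(d, U) = 4 + d/U (Y(d, U) = d/U + 4 = 4 + d/U)
b(G) = G
L = -11 (L = (6 - 5) - 12 = 1 - 12 = -11)
E(z) = -55 - 11*z (E(z) = -11*z - 55 = -55 - 11*z)
-1134 - E(Y(-4, 9)) = -1134 - (-55 - 11*(4 - 4/9)) = -1134 - (-55 - 11*32/9) = -1134 - (-55 - 352/9) = -1134 - 1*(-847/9) = -1134 + 847/9 = -9359/9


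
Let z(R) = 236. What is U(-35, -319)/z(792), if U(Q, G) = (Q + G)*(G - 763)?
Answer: 1623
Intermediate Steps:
U(Q, G) = (-763 + G)*(G + Q) (U(Q, G) = (G + Q)*(-763 + G) = (-763 + G)*(G + Q))
U(-35, -319)/z(792) = ((-319)² - 763*(-319) - 763*(-35) - 319*(-35))/236 = (101761 + 243397 + 26705 + 11165)*(1/236) = 383028*(1/236) = 1623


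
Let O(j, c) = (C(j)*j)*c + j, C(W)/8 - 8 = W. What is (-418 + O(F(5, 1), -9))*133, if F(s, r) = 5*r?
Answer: -677369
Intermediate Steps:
C(W) = 64 + 8*W
O(j, c) = j + c*j*(64 + 8*j) (O(j, c) = ((64 + 8*j)*j)*c + j = (j*(64 + 8*j))*c + j = c*j*(64 + 8*j) + j = j + c*j*(64 + 8*j))
(-418 + O(F(5, 1), -9))*133 = (-418 + (5*1)*(1 + 8*(-9)*(8 + 5*1)))*133 = (-418 + 5*(1 + 8*(-9)*(8 + 5)))*133 = (-418 + 5*(1 + 8*(-9)*13))*133 = (-418 + 5*(1 - 936))*133 = (-418 + 5*(-935))*133 = (-418 - 4675)*133 = -5093*133 = -677369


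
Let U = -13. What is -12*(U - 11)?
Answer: 288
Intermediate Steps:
-12*(U - 11) = -12*(-13 - 11) = -12*(-24) = 288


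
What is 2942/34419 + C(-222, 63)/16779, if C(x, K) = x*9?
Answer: -924064/27500781 ≈ -0.033601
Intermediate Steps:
C(x, K) = 9*x
2942/34419 + C(-222, 63)/16779 = 2942/34419 + (9*(-222))/16779 = 2942*(1/34419) - 1998*1/16779 = 2942/34419 - 666/5593 = -924064/27500781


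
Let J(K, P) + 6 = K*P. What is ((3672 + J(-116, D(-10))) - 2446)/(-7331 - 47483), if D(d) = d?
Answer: -1190/27407 ≈ -0.043420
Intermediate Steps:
J(K, P) = -6 + K*P
((3672 + J(-116, D(-10))) - 2446)/(-7331 - 47483) = ((3672 + (-6 - 116*(-10))) - 2446)/(-7331 - 47483) = ((3672 + (-6 + 1160)) - 2446)/(-54814) = ((3672 + 1154) - 2446)*(-1/54814) = (4826 - 2446)*(-1/54814) = 2380*(-1/54814) = -1190/27407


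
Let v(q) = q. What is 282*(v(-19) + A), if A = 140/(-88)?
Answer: -63873/11 ≈ -5806.6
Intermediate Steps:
A = -35/22 (A = 140*(-1/88) = -35/22 ≈ -1.5909)
282*(v(-19) + A) = 282*(-19 - 35/22) = 282*(-453/22) = -63873/11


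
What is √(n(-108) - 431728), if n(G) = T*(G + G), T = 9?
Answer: 2*I*√108418 ≈ 658.54*I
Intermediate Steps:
n(G) = 18*G (n(G) = 9*(G + G) = 9*(2*G) = 18*G)
√(n(-108) - 431728) = √(18*(-108) - 431728) = √(-1944 - 431728) = √(-433672) = 2*I*√108418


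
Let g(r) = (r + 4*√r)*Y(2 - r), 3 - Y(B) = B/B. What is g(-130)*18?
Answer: -4680 + 144*I*√130 ≈ -4680.0 + 1641.9*I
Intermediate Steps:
Y(B) = 2 (Y(B) = 3 - B/B = 3 - 1*1 = 3 - 1 = 2)
g(r) = 2*r + 8*√r (g(r) = (r + 4*√r)*2 = 2*r + 8*√r)
g(-130)*18 = (2*(-130) + 8*√(-130))*18 = (-260 + 8*(I*√130))*18 = (-260 + 8*I*√130)*18 = -4680 + 144*I*√130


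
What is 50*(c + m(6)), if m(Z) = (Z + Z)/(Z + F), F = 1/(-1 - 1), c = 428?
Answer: 236600/11 ≈ 21509.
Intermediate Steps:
F = -½ (F = 1/(-2) = -½ ≈ -0.50000)
m(Z) = 2*Z/(-½ + Z) (m(Z) = (Z + Z)/(Z - ½) = (2*Z)/(-½ + Z) = 2*Z/(-½ + Z))
50*(c + m(6)) = 50*(428 + 4*6/(-1 + 2*6)) = 50*(428 + 4*6/(-1 + 12)) = 50*(428 + 4*6/11) = 50*(428 + 4*6*(1/11)) = 50*(428 + 24/11) = 50*(4732/11) = 236600/11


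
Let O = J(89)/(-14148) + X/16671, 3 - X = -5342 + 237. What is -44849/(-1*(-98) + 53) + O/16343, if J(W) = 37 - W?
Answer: -14406549426730040/48504740404437 ≈ -297.01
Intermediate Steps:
X = 5108 (X = 3 - (-5342 + 237) = 3 - 1*(-5105) = 3 + 5105 = 5108)
O = 6094573/19655109 (O = (37 - 1*89)/(-14148) + 5108/16671 = (37 - 89)*(-1/14148) + 5108*(1/16671) = -52*(-1/14148) + 5108/16671 = 13/3537 + 5108/16671 = 6094573/19655109 ≈ 0.31008)
-44849/(-1*(-98) + 53) + O/16343 = -44849/(-1*(-98) + 53) + (6094573/19655109)/16343 = -44849/(98 + 53) + (6094573/19655109)*(1/16343) = -44849/151 + 6094573/321223446387 = -14406549426730040/48504740404437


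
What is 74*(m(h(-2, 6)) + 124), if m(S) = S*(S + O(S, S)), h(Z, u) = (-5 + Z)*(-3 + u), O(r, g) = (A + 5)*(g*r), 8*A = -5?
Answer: -11825755/4 ≈ -2.9564e+6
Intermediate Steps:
A = -5/8 (A = (⅛)*(-5) = -5/8 ≈ -0.62500)
O(r, g) = 35*g*r/8 (O(r, g) = (-5/8 + 5)*(g*r) = 35*(g*r)/8 = 35*g*r/8)
m(S) = S*(S + 35*S²/8) (m(S) = S*(S + 35*S*S/8) = S*(S + 35*S²/8))
74*(m(h(-2, 6)) + 124) = 74*((15 - 5*6 - 3*(-2) - 2*6)²*(8 + 35*(15 - 5*6 - 3*(-2) - 2*6))/8 + 124) = 74*((15 - 30 + 6 - 12)²*(8 + 35*(15 - 30 + 6 - 12))/8 + 124) = 74*((⅛)*(-21)²*(8 + 35*(-21)) + 124) = 74*((⅛)*441*(8 - 735) + 124) = 74*((⅛)*441*(-727) + 124) = 74*(-320607/8 + 124) = 74*(-319615/8) = -11825755/4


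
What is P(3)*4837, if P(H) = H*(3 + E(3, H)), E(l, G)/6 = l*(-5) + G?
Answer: -1001259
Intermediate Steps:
E(l, G) = -30*l + 6*G (E(l, G) = 6*(l*(-5) + G) = 6*(-5*l + G) = 6*(G - 5*l) = -30*l + 6*G)
P(H) = H*(-87 + 6*H) (P(H) = H*(3 + (-30*3 + 6*H)) = H*(3 + (-90 + 6*H)) = H*(-87 + 6*H))
P(3)*4837 = (3*3*(-29 + 2*3))*4837 = (3*3*(-29 + 6))*4837 = (3*3*(-23))*4837 = -207*4837 = -1001259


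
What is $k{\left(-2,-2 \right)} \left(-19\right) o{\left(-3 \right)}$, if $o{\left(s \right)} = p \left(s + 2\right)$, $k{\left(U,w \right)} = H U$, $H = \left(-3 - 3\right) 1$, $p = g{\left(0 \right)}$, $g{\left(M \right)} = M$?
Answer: $0$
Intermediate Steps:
$p = 0$
$H = -6$ ($H = \left(-6\right) 1 = -6$)
$k{\left(U,w \right)} = - 6 U$
$o{\left(s \right)} = 0$ ($o{\left(s \right)} = 0 \left(s + 2\right) = 0 \left(2 + s\right) = 0$)
$k{\left(-2,-2 \right)} \left(-19\right) o{\left(-3 \right)} = \left(-6\right) \left(-2\right) \left(-19\right) 0 = 12 \left(-19\right) 0 = \left(-228\right) 0 = 0$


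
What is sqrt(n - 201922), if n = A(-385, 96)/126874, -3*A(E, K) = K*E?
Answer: I*sqrt(6715577001938)/5767 ≈ 449.36*I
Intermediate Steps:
A(E, K) = -E*K/3 (A(E, K) = -K*E/3 = -E*K/3)
n = 560/5767 (n = -1/3*(-385)*96/126874 = 12320*(1/126874) = 560/5767 ≈ 0.097104)
sqrt(n - 201922) = sqrt(560/5767 - 201922) = sqrt(-1164483614/5767) = I*sqrt(6715577001938)/5767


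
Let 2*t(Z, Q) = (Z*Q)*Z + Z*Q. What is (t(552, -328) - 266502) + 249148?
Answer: -50079338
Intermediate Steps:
t(Z, Q) = Q*Z/2 + Q*Z²/2 (t(Z, Q) = ((Z*Q)*Z + Z*Q)/2 = ((Q*Z)*Z + Q*Z)/2 = (Q*Z² + Q*Z)/2 = (Q*Z + Q*Z²)/2 = Q*Z/2 + Q*Z²/2)
(t(552, -328) - 266502) + 249148 = ((½)*(-328)*552*(1 + 552) - 266502) + 249148 = ((½)*(-328)*552*553 - 266502) + 249148 = (-50061984 - 266502) + 249148 = -50328486 + 249148 = -50079338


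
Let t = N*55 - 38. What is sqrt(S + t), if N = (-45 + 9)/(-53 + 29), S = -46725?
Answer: I*sqrt(186722)/2 ≈ 216.06*I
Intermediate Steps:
N = 3/2 (N = -36/(-24) = -36*(-1/24) = 3/2 ≈ 1.5000)
t = 89/2 (t = (3/2)*55 - 38 = 165/2 - 38 = 89/2 ≈ 44.500)
sqrt(S + t) = sqrt(-46725 + 89/2) = sqrt(-93361/2) = I*sqrt(186722)/2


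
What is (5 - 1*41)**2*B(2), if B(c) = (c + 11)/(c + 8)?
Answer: 8424/5 ≈ 1684.8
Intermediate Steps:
B(c) = (11 + c)/(8 + c)
(5 - 1*41)**2*B(2) = (5 - 1*41)**2*((11 + 2)/(8 + 2)) = (5 - 41)**2*(13/10) = (-36)**2*((1/10)*13) = 1296*(13/10) = 8424/5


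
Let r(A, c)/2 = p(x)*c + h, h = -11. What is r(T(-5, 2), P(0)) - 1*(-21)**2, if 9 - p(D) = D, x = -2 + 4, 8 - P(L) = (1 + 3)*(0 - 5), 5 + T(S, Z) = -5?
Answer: -71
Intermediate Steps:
T(S, Z) = -10 (T(S, Z) = -5 - 5 = -10)
P(L) = 28 (P(L) = 8 - (1 + 3)*(0 - 5) = 8 - 4*(-5) = 8 - 1*(-20) = 8 + 20 = 28)
x = 2
p(D) = 9 - D
r(A, c) = -22 + 14*c (r(A, c) = 2*((9 - 1*2)*c - 11) = 2*((9 - 2)*c - 11) = 2*(7*c - 11) = 2*(-11 + 7*c) = -22 + 14*c)
r(T(-5, 2), P(0)) - 1*(-21)**2 = (-22 + 14*28) - 1*(-21)**2 = (-22 + 392) - 1*441 = 370 - 441 = -71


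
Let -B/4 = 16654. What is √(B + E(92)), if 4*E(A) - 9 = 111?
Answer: 13*I*√394 ≈ 258.04*I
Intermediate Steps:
E(A) = 30 (E(A) = 9/4 + (¼)*111 = 9/4 + 111/4 = 30)
B = -66616 (B = -4*16654 = -66616)
√(B + E(92)) = √(-66616 + 30) = √(-66586) = 13*I*√394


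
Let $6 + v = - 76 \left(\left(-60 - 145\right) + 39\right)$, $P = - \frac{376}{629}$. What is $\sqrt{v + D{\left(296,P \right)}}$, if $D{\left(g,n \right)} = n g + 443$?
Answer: $\frac{\sqrt{3721181}}{17} \approx 113.47$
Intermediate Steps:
$P = - \frac{376}{629}$ ($P = \left(-376\right) \frac{1}{629} = - \frac{376}{629} \approx -0.59777$)
$D{\left(g,n \right)} = 443 + g n$ ($D{\left(g,n \right)} = g n + 443 = 443 + g n$)
$v = 12610$ ($v = -6 - 76 \left(\left(-60 - 145\right) + 39\right) = -6 - 76 \left(-205 + 39\right) = -6 - -12616 = -6 + 12616 = 12610$)
$\sqrt{v + D{\left(296,P \right)}} = \sqrt{12610 + \left(443 + 296 \left(- \frac{376}{629}\right)\right)} = \sqrt{12610 + \left(443 - \frac{3008}{17}\right)} = \sqrt{12610 + \frac{4523}{17}} = \sqrt{\frac{218893}{17}} = \frac{\sqrt{3721181}}{17}$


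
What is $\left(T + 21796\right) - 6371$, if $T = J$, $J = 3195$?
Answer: $18620$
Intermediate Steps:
$T = 3195$
$\left(T + 21796\right) - 6371 = \left(3195 + 21796\right) - 6371 = 24991 - 6371 = 18620$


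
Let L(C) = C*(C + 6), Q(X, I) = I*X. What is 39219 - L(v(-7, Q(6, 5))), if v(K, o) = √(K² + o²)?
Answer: 38270 - 6*√949 ≈ 38085.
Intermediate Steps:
L(C) = C*(6 + C)
39219 - L(v(-7, Q(6, 5))) = 39219 - √((-7)² + (5*6)²)*(6 + √((-7)² + (5*6)²)) = 39219 - √(49 + 30²)*(6 + √(49 + 30²)) = 39219 - √(49 + 900)*(6 + √(49 + 900)) = 39219 - √949*(6 + √949)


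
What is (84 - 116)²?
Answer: 1024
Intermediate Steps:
(84 - 116)² = (-32)² = 1024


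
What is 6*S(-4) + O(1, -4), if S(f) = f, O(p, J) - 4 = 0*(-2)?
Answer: -20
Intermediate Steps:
O(p, J) = 4 (O(p, J) = 4 + 0*(-2) = 4 + 0 = 4)
6*S(-4) + O(1, -4) = 6*(-4) + 4 = -24 + 4 = -20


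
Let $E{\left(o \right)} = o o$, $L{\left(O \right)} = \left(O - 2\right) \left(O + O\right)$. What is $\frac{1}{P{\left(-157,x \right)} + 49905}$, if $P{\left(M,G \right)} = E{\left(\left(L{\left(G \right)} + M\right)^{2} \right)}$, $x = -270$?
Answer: $\frac{1}{463439229246340785346} \approx 2.1578 \cdot 10^{-21}$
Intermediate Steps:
$L{\left(O \right)} = 2 O \left(-2 + O\right)$ ($L{\left(O \right)} = \left(-2 + O\right) 2 O = 2 O \left(-2 + O\right)$)
$E{\left(o \right)} = o^{2}$
$P{\left(M,G \right)} = \left(M + 2 G \left(-2 + G\right)\right)^{4}$ ($P{\left(M,G \right)} = \left(\left(2 G \left(-2 + G\right) + M\right)^{2}\right)^{2} = \left(\left(M + 2 G \left(-2 + G\right)\right)^{2}\right)^{2} = \left(M + 2 G \left(-2 + G\right)\right)^{4}$)
$\frac{1}{P{\left(-157,x \right)} + 49905} = \frac{1}{\left(-157 + 2 \left(-270\right) \left(-2 - 270\right)\right)^{4} + 49905} = \frac{1}{\left(-157 + 2 \left(-270\right) \left(-272\right)\right)^{4} + 49905} = \frac{1}{\left(-157 + 146880\right)^{4} + 49905} = \frac{1}{146723^{4} + 49905} = \frac{1}{463439229246340735441 + 49905} = \frac{1}{463439229246340785346}$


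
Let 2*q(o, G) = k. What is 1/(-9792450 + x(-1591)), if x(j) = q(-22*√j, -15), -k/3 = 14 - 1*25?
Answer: -2/19584867 ≈ -1.0212e-7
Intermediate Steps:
k = 33 (k = -3*(14 - 1*25) = -3*(14 - 25) = -3*(-11) = 33)
q(o, G) = 33/2 (q(o, G) = (½)*33 = 33/2)
x(j) = 33/2
1/(-9792450 + x(-1591)) = 1/(-9792450 + 33/2) = 1/(-19584867/2) = -2/19584867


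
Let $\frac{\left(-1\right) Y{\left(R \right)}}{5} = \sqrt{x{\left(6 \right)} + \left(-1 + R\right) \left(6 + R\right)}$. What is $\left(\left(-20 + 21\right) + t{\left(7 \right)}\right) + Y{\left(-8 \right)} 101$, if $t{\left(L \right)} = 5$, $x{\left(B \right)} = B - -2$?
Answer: $6 - 505 \sqrt{26} \approx -2569.0$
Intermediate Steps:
$x{\left(B \right)} = 2 + B$ ($x{\left(B \right)} = B + 2 = 2 + B$)
$Y{\left(R \right)} = - 5 \sqrt{8 + \left(-1 + R\right) \left(6 + R\right)}$ ($Y{\left(R \right)} = - 5 \sqrt{\left(2 + 6\right) + \left(-1 + R\right) \left(6 + R\right)} = - 5 \sqrt{8 + \left(-1 + R\right) \left(6 + R\right)}$)
$\left(\left(-20 + 21\right) + t{\left(7 \right)}\right) + Y{\left(-8 \right)} 101 = \left(\left(-20 + 21\right) + 5\right) + - 5 \sqrt{2 + \left(-8\right)^{2} + 5 \left(-8\right)} 101 = \left(1 + 5\right) + - 5 \sqrt{2 + 64 - 40} \cdot 101 = 6 + - 5 \sqrt{26} \cdot 101 = 6 - 505 \sqrt{26}$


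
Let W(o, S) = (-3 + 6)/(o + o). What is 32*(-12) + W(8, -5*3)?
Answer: -6141/16 ≈ -383.81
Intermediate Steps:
W(o, S) = 3/(2*o) (W(o, S) = 3/((2*o)) = 3*(1/(2*o)) = 3/(2*o))
32*(-12) + W(8, -5*3) = 32*(-12) + (3/2)/8 = -384 + (3/2)*(⅛) = -384 + 3/16 = -6141/16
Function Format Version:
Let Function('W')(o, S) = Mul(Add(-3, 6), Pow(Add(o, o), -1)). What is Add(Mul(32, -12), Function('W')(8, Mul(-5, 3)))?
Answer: Rational(-6141, 16) ≈ -383.81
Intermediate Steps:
Function('W')(o, S) = Mul(Rational(3, 2), Pow(o, -1)) (Function('W')(o, S) = Mul(3, Pow(Mul(2, o), -1)) = Mul(3, Mul(Rational(1, 2), Pow(o, -1))) = Mul(Rational(3, 2), Pow(o, -1)))
Add(Mul(32, -12), Function('W')(8, Mul(-5, 3))) = Add(Mul(32, -12), Mul(Rational(3, 2), Pow(8, -1))) = Add(-384, Mul(Rational(3, 2), Rational(1, 8))) = Add(-384, Rational(3, 16)) = Rational(-6141, 16)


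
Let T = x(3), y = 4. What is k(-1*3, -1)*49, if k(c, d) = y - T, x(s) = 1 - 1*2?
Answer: 245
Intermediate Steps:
x(s) = -1 (x(s) = 1 - 2 = -1)
T = -1
k(c, d) = 5 (k(c, d) = 4 - 1*(-1) = 4 + 1 = 5)
k(-1*3, -1)*49 = 5*49 = 245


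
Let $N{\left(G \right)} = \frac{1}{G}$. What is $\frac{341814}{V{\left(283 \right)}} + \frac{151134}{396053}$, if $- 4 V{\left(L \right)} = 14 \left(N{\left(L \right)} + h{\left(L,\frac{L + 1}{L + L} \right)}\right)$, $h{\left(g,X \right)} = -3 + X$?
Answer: $\frac{5473130238900}{139806709} \approx 39148.0$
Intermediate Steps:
$V{\left(L \right)} = \frac{21}{2} - \frac{7}{2 L} - \frac{7 \left(1 + L\right)}{4 L}$ ($V{\left(L \right)} = - \frac{14 \left(\frac{1}{L} + \left(-3 + \frac{L + 1}{L + L}\right)\right)}{4} = - \frac{14 \left(\frac{1}{L} - \left(3 - \frac{1 + L}{2 L}\right)\right)}{4} = - \frac{14 \left(-3 + \frac{1}{L} + \frac{1 + L}{2 L}\right)}{4} = - \frac{-42 + \frac{14}{L} + \frac{7 \left(1 + L\right)}{L}}{4} = \frac{21}{2} - \frac{7}{2 L} - \frac{7 \left(1 + L\right)}{4 L}$)
$\frac{341814}{V{\left(283 \right)}} + \frac{151134}{396053} = \frac{341814}{\frac{7}{4} \cdot \frac{1}{283} \left(-3 + 5 \cdot 283\right)} + \frac{151134}{396053} = \frac{341814}{\frac{7}{4} \cdot \frac{1}{283} \left(-3 + 1415\right)} + 151134 \cdot \frac{1}{396053} = \frac{341814}{\frac{7}{4} \cdot \frac{1}{283} \cdot 1412} + \frac{151134}{396053} = \frac{341814}{\frac{2471}{283}} + \frac{151134}{396053} = 341814 \cdot \frac{283}{2471} + \frac{151134}{396053} = \frac{96733362}{2471} + \frac{151134}{396053} = \frac{5473130238900}{139806709}$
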